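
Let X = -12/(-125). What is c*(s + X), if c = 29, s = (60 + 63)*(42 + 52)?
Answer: 41912598/125 ≈ 3.3530e+5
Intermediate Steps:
s = 11562 (s = 123*94 = 11562)
X = 12/125 (X = -12*(-1/125) = 12/125 ≈ 0.096000)
c*(s + X) = 29*(11562 + 12/125) = 29*(1445262/125) = 41912598/125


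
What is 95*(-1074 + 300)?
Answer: -73530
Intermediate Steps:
95*(-1074 + 300) = 95*(-774) = -73530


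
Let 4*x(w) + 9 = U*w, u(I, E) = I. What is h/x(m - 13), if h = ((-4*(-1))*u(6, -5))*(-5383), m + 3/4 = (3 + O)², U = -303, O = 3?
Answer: 689024/9001 ≈ 76.550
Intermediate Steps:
m = 141/4 (m = -¾ + (3 + 3)² = -¾ + 6² = -¾ + 36 = 141/4 ≈ 35.250)
x(w) = -9/4 - 303*w/4 (x(w) = -9/4 + (-303*w)/4 = -9/4 - 303*w/4)
h = -129192 (h = (-4*(-1)*6)*(-5383) = (4*6)*(-5383) = 24*(-5383) = -129192)
h/x(m - 13) = -129192/(-9/4 - 303*(141/4 - 13)/4) = -129192/(-9/4 - 303/4*89/4) = -129192/(-9/4 - 26967/16) = -129192/(-27003/16) = -129192*(-16/27003) = 689024/9001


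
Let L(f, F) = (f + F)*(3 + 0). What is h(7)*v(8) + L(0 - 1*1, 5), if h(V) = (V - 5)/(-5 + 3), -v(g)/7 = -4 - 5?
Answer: -51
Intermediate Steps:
L(f, F) = 3*F + 3*f (L(f, F) = (F + f)*3 = 3*F + 3*f)
v(g) = 63 (v(g) = -7*(-4 - 5) = -7*(-9) = 63)
h(V) = 5/2 - V/2 (h(V) = (-5 + V)/(-2) = (-5 + V)*(-½) = 5/2 - V/2)
h(7)*v(8) + L(0 - 1*1, 5) = (5/2 - ½*7)*63 + (3*5 + 3*(0 - 1*1)) = (5/2 - 7/2)*63 + (15 + 3*(0 - 1)) = -1*63 + (15 + 3*(-1)) = -63 + (15 - 3) = -63 + 12 = -51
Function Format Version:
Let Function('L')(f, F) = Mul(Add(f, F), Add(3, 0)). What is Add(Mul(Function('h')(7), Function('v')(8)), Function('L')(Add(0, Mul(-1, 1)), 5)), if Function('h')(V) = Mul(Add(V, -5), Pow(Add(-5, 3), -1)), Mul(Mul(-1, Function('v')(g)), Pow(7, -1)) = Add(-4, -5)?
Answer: -51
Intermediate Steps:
Function('L')(f, F) = Add(Mul(3, F), Mul(3, f)) (Function('L')(f, F) = Mul(Add(F, f), 3) = Add(Mul(3, F), Mul(3, f)))
Function('v')(g) = 63 (Function('v')(g) = Mul(-7, Add(-4, -5)) = Mul(-7, -9) = 63)
Function('h')(V) = Add(Rational(5, 2), Mul(Rational(-1, 2), V)) (Function('h')(V) = Mul(Add(-5, V), Pow(-2, -1)) = Mul(Add(-5, V), Rational(-1, 2)) = Add(Rational(5, 2), Mul(Rational(-1, 2), V)))
Add(Mul(Function('h')(7), Function('v')(8)), Function('L')(Add(0, Mul(-1, 1)), 5)) = Add(Mul(Add(Rational(5, 2), Mul(Rational(-1, 2), 7)), 63), Add(Mul(3, 5), Mul(3, Add(0, Mul(-1, 1))))) = Add(Mul(Add(Rational(5, 2), Rational(-7, 2)), 63), Add(15, Mul(3, Add(0, -1)))) = Add(Mul(-1, 63), Add(15, Mul(3, -1))) = Add(-63, Add(15, -3)) = Add(-63, 12) = -51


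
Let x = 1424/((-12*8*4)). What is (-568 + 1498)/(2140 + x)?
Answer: 22320/51271 ≈ 0.43533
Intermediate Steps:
x = -89/24 (x = 1424/((-96*4)) = 1424/(-384) = 1424*(-1/384) = -89/24 ≈ -3.7083)
(-568 + 1498)/(2140 + x) = (-568 + 1498)/(2140 - 89/24) = 930/(51271/24) = 930*(24/51271) = 22320/51271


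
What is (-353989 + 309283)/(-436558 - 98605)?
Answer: 44706/535163 ≈ 0.083537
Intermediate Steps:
(-353989 + 309283)/(-436558 - 98605) = -44706/(-535163) = -44706*(-1/535163) = 44706/535163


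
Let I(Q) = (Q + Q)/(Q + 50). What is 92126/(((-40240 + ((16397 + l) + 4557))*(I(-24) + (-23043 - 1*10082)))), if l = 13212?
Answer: 598819/1307881013 ≈ 0.00045785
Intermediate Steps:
I(Q) = 2*Q/(50 + Q) (I(Q) = (2*Q)/(50 + Q) = 2*Q/(50 + Q))
92126/(((-40240 + ((16397 + l) + 4557))*(I(-24) + (-23043 - 1*10082)))) = 92126/(((-40240 + ((16397 + 13212) + 4557))*(2*(-24)/(50 - 24) + (-23043 - 1*10082)))) = 92126/(((-40240 + (29609 + 4557))*(2*(-24)/26 + (-23043 - 10082)))) = 92126/(((-40240 + 34166)*(2*(-24)*(1/26) - 33125))) = 92126/((-6074*(-24/13 - 33125))) = 92126/((-6074*(-430649/13))) = 92126/(2615762026/13) = 92126*(13/2615762026) = 598819/1307881013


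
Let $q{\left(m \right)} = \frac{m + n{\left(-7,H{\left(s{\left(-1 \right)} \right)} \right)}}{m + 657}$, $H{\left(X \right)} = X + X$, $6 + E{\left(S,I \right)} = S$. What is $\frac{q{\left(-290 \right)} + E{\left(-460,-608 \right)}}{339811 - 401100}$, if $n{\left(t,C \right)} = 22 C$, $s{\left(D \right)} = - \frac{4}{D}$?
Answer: $\frac{171136}{22493063} \approx 0.0076084$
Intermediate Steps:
$E{\left(S,I \right)} = -6 + S$
$H{\left(X \right)} = 2 X$
$q{\left(m \right)} = \frac{176 + m}{657 + m}$ ($q{\left(m \right)} = \frac{m + 22 \cdot 2 \left(- \frac{4}{-1}\right)}{m + 657} = \frac{m + 22 \cdot 2 \left(\left(-4\right) \left(-1\right)\right)}{657 + m} = \frac{m + 22 \cdot 2 \cdot 4}{657 + m} = \frac{m + 22 \cdot 8}{657 + m} = \frac{m + 176}{657 + m} = \frac{176 + m}{657 + m}$)
$\frac{q{\left(-290 \right)} + E{\left(-460,-608 \right)}}{339811 - 401100} = \frac{\frac{176 - 290}{657 - 290} - 466}{339811 - 401100} = \frac{\frac{1}{367} \left(-114\right) - 466}{-61289} = \left(\frac{1}{367} \left(-114\right) - 466\right) \left(- \frac{1}{61289}\right) = \left(- \frac{114}{367} - 466\right) \left(- \frac{1}{61289}\right) = \left(- \frac{171136}{367}\right) \left(- \frac{1}{61289}\right) = \frac{171136}{22493063}$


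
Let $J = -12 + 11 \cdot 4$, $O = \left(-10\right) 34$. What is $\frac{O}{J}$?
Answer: $- \frac{85}{8} \approx -10.625$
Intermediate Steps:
$O = -340$
$J = 32$ ($J = -12 + 44 = 32$)
$\frac{O}{J} = - \frac{340}{32} = \left(-340\right) \frac{1}{32} = - \frac{85}{8}$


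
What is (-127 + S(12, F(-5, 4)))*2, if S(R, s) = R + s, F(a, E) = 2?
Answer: -226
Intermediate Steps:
(-127 + S(12, F(-5, 4)))*2 = (-127 + (12 + 2))*2 = (-127 + 14)*2 = -113*2 = -226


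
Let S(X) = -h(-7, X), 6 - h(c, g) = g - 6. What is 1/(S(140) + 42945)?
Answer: 1/43073 ≈ 2.3216e-5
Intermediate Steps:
h(c, g) = 12 - g (h(c, g) = 6 - (g - 6) = 6 - (-6 + g) = 6 + (6 - g) = 12 - g)
S(X) = -12 + X (S(X) = -(12 - X) = -12 + X)
1/(S(140) + 42945) = 1/((-12 + 140) + 42945) = 1/(128 + 42945) = 1/43073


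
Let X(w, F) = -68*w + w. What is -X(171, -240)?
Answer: 11457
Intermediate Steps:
X(w, F) = -67*w
-X(171, -240) = -(-67)*171 = -1*(-11457) = 11457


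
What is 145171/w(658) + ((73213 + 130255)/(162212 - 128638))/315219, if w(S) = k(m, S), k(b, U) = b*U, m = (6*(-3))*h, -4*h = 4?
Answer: 256061787177953/20891163181644 ≈ 12.257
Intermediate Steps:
h = -1 (h = -¼*4 = -1)
m = 18 (m = (6*(-3))*(-1) = -18*(-1) = 18)
k(b, U) = U*b
w(S) = 18*S (w(S) = S*18 = 18*S)
145171/w(658) + ((73213 + 130255)/(162212 - 128638))/315219 = 145171/((18*658)) + ((73213 + 130255)/(162212 - 128638))/315219 = 145171/11844 + (203468/33574)*(1/315219) = 145171*(1/11844) + (203468*(1/33574))*(1/315219) = 145171/11844 + (101734/16787)*(1/315219) = 145171/11844 + 101734/5291581353 = 256061787177953/20891163181644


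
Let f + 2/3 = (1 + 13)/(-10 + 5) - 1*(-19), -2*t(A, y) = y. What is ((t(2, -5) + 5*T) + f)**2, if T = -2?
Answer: 58081/900 ≈ 64.534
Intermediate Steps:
t(A, y) = -y/2
f = 233/15 (f = -2/3 + ((1 + 13)/(-10 + 5) - 1*(-19)) = -2/3 + (14/(-5) + 19) = -2/3 + (14*(-1/5) + 19) = -2/3 + (-14/5 + 19) = -2/3 + 81/5 = 233/15 ≈ 15.533)
((t(2, -5) + 5*T) + f)**2 = ((-1/2*(-5) + 5*(-2)) + 233/15)**2 = ((5/2 - 10) + 233/15)**2 = (-15/2 + 233/15)**2 = (241/30)**2 = 58081/900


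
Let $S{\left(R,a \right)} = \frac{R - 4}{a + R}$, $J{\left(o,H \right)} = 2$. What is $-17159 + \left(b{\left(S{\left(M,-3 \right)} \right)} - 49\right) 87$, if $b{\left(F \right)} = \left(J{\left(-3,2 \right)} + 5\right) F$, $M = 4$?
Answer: $-21422$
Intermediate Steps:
$S{\left(R,a \right)} = \frac{-4 + R}{R + a}$
$b{\left(F \right)} = 7 F$ ($b{\left(F \right)} = \left(2 + 5\right) F = 7 F$)
$-17159 + \left(b{\left(S{\left(M,-3 \right)} \right)} - 49\right) 87 = -17159 + \left(7 \frac{-4 + 4}{4 - 3} - 49\right) 87 = -17159 + \left(7 \cdot 1^{-1} \cdot 0 - 49\right) 87 = -17159 + \left(7 \cdot 1 \cdot 0 - 49\right) 87 = -17159 + \left(7 \cdot 0 - 49\right) 87 = -17159 + \left(0 - 49\right) 87 = -17159 - 4263 = -21422$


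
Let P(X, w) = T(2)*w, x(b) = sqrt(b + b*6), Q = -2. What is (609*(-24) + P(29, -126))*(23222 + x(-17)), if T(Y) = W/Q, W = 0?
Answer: -339412752 - 14616*I*sqrt(119) ≈ -3.3941e+8 - 1.5944e+5*I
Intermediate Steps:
T(Y) = 0 (T(Y) = 0/(-2) = 0*(-1/2) = 0)
x(b) = sqrt(7)*sqrt(b) (x(b) = sqrt(b + 6*b) = sqrt(7*b) = sqrt(7)*sqrt(b))
P(X, w) = 0 (P(X, w) = 0*w = 0)
(609*(-24) + P(29, -126))*(23222 + x(-17)) = (609*(-24) + 0)*(23222 + sqrt(7)*sqrt(-17)) = (-14616 + 0)*(23222 + sqrt(7)*(I*sqrt(17))) = -14616*(23222 + I*sqrt(119)) = -339412752 - 14616*I*sqrt(119)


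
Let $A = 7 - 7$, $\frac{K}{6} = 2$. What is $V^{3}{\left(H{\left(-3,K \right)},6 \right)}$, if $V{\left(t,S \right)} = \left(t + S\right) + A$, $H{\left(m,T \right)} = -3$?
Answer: $27$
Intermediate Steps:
$K = 12$ ($K = 6 \cdot 2 = 12$)
$A = 0$
$V{\left(t,S \right)} = S + t$ ($V{\left(t,S \right)} = \left(t + S\right) + 0 = \left(S + t\right) + 0 = S + t$)
$V^{3}{\left(H{\left(-3,K \right)},6 \right)} = \left(6 - 3\right)^{3} = 3^{3} = 27$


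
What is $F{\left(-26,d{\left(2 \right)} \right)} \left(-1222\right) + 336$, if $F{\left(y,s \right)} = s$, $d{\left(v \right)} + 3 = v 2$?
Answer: $-886$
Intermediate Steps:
$d{\left(v \right)} = -3 + 2 v$ ($d{\left(v \right)} = -3 + v 2 = -3 + 2 v$)
$F{\left(-26,d{\left(2 \right)} \right)} \left(-1222\right) + 336 = \left(-3 + 2 \cdot 2\right) \left(-1222\right) + 336 = \left(-3 + 4\right) \left(-1222\right) + 336 = 1 \left(-1222\right) + 336 = -1222 + 336 = -886$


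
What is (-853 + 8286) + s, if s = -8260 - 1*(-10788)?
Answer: 9961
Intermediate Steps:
s = 2528 (s = -8260 + 10788 = 2528)
(-853 + 8286) + s = (-853 + 8286) + 2528 = 7433 + 2528 = 9961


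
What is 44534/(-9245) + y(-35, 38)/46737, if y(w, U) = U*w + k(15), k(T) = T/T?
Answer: -697890721/144027855 ≈ -4.8455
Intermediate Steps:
k(T) = 1
y(w, U) = 1 + U*w (y(w, U) = U*w + 1 = 1 + U*w)
44534/(-9245) + y(-35, 38)/46737 = 44534/(-9245) + (1 + 38*(-35))/46737 = 44534*(-1/9245) + (1 - 1330)*(1/46737) = -44534/9245 - 1329*1/46737 = -44534/9245 - 443/15579 = -697890721/144027855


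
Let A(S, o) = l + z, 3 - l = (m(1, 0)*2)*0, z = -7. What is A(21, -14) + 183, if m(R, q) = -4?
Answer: 179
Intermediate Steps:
l = 3 (l = 3 - (-4*2)*0 = 3 - (-8)*0 = 3 - 1*0 = 3 + 0 = 3)
A(S, o) = -4 (A(S, o) = 3 - 7 = -4)
A(21, -14) + 183 = -4 + 183 = 179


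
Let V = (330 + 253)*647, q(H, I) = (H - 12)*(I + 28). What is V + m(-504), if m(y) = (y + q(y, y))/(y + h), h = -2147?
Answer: 999714739/2651 ≈ 3.7711e+5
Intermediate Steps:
q(H, I) = (-12 + H)*(28 + I)
V = 377201 (V = 583*647 = 377201)
m(y) = (-336 + y**2 + 17*y)/(-2147 + y) (m(y) = (y + (-336 - 12*y + 28*y + y*y))/(y - 2147) = (y + (-336 - 12*y + 28*y + y**2))/(-2147 + y) = (y + (-336 + y**2 + 16*y))/(-2147 + y) = (-336 + y**2 + 17*y)/(-2147 + y))
V + m(-504) = 377201 + (-336 + (-504)**2 + 17*(-504))/(-2147 - 504) = 377201 + (-336 + 254016 - 8568)/(-2651) = 377201 - 1/2651*245112 = 377201 - 245112/2651 = 999714739/2651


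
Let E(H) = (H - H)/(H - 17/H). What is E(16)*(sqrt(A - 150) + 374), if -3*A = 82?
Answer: 0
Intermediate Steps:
A = -82/3 (A = -1/3*82 = -82/3 ≈ -27.333)
E(H) = 0 (E(H) = 0/(H - 17/H) = 0)
E(16)*(sqrt(A - 150) + 374) = 0*(sqrt(-82/3 - 150) + 374) = 0*(sqrt(-532/3) + 374) = 0*(2*I*sqrt(399)/3 + 374) = 0*(374 + 2*I*sqrt(399)/3) = 0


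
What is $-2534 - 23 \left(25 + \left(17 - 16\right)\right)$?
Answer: $-3132$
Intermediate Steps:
$-2534 - 23 \left(25 + \left(17 - 16\right)\right) = -2534 - 23 \left(25 + 1\right) = -2534 - 598 = -3132$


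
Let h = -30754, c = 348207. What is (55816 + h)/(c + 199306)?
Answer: 25062/547513 ≈ 0.045774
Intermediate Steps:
(55816 + h)/(c + 199306) = (55816 - 30754)/(348207 + 199306) = 25062/547513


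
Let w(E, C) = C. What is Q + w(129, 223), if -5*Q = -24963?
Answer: 26078/5 ≈ 5215.6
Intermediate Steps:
Q = 24963/5 (Q = -1/5*(-24963) = 24963/5 ≈ 4992.6)
Q + w(129, 223) = 24963/5 + 223 = 26078/5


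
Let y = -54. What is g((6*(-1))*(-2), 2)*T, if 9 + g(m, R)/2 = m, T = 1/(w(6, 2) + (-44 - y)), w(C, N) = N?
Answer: ½ ≈ 0.50000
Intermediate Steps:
T = 1/12 (T = 1/(2 + (-44 - 1*(-54))) = 1/(2 + (-44 + 54)) = 1/(2 + 10) = 1/12 ≈ 0.083333)
g(m, R) = -18 + 2*m
g((6*(-1))*(-2), 2)*T = (-18 + 2*((6*(-1))*(-2)))*(1/12) = (-18 + 2*(-6*(-2)))*(1/12) = (-18 + 2*12)*(1/12) = (-18 + 24)*(1/12) = 6*(1/12) = ½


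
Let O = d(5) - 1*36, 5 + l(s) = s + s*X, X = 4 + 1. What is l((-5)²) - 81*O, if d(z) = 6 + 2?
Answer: 2413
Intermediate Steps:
X = 5
d(z) = 8
l(s) = -5 + 6*s (l(s) = -5 + (s + s*5) = -5 + (s + 5*s) = -5 + 6*s)
O = -28 (O = 8 - 1*36 = 8 - 36 = -28)
l((-5)²) - 81*O = (-5 + 6*(-5)²) - 81*(-28) = (-5 + 6*25) + 2268 = (-5 + 150) + 2268 = 145 + 2268 = 2413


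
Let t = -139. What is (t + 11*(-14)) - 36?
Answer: -329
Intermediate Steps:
(t + 11*(-14)) - 36 = (-139 + 11*(-14)) - 36 = (-139 - 154) - 36 = -293 - 36 = -329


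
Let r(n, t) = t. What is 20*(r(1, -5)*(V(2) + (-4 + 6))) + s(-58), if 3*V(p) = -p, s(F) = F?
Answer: -574/3 ≈ -191.33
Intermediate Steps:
V(p) = -p/3 (V(p) = (-p)/3 = -p/3)
20*(r(1, -5)*(V(2) + (-4 + 6))) + s(-58) = 20*(-5*(-1/3*2 + (-4 + 6))) - 58 = 20*(-5*(-2/3 + 2)) - 58 = 20*(-5*4/3) - 58 = 20*(-20/3) - 58 = -400/3 - 58 = -574/3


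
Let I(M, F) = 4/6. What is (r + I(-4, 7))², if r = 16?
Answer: 2500/9 ≈ 277.78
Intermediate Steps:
I(M, F) = ⅔ (I(M, F) = 4*(⅙) = ⅔)
(r + I(-4, 7))² = (16 + ⅔)² = (50/3)² = 2500/9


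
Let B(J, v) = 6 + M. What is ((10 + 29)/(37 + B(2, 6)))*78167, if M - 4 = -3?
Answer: 3048513/44 ≈ 69284.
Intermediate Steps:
M = 1 (M = 4 - 3 = 1)
B(J, v) = 7 (B(J, v) = 6 + 1 = 7)
((10 + 29)/(37 + B(2, 6)))*78167 = ((10 + 29)/(37 + 7))*78167 = (39/44)*78167 = 3048513/44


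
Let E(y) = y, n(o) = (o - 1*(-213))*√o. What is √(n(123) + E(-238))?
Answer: √(-238 + 336*√123) ≈ 59.063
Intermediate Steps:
n(o) = √o*(213 + o) (n(o) = (o + 213)*√o = (213 + o)*√o = √o*(213 + o))
√(n(123) + E(-238)) = √(√123*(213 + 123) - 238) = √(√123*336 - 238) = √(336*√123 - 238) = √(-238 + 336*√123)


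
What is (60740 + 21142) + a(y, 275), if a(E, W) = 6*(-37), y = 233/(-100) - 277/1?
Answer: 81660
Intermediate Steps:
y = -27933/100 (y = 233*(-1/100) - 277*1 = -233/100 - 277 = -27933/100 ≈ -279.33)
a(E, W) = -222
(60740 + 21142) + a(y, 275) = (60740 + 21142) - 222 = 81882 - 222 = 81660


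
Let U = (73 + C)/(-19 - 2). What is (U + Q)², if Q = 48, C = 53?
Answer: 1764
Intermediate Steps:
U = -6 (U = (73 + 53)/(-19 - 2) = 126/(-21) = 126*(-1/21) = -6)
(U + Q)² = (-6 + 48)² = 42² = 1764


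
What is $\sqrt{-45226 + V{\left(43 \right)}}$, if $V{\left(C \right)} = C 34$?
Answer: $2 i \sqrt{10941} \approx 209.2 i$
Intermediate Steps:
$V{\left(C \right)} = 34 C$
$\sqrt{-45226 + V{\left(43 \right)}} = \sqrt{-45226 + 34 \cdot 43} = \sqrt{-45226 + 1462} = \sqrt{-43764} = 2 i \sqrt{10941}$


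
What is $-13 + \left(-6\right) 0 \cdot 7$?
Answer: $-13$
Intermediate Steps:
$-13 + \left(-6\right) 0 \cdot 7 = -13 + 0 \cdot 7 = -13 + 0 = -13$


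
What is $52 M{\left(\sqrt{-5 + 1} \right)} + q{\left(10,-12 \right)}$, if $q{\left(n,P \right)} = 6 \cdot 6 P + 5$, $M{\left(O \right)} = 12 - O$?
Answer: $197 - 104 i \approx 197.0 - 104.0 i$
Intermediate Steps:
$q{\left(n,P \right)} = 5 + 36 P$ ($q{\left(n,P \right)} = 36 P + 5 = 5 + 36 P$)
$52 M{\left(\sqrt{-5 + 1} \right)} + q{\left(10,-12 \right)} = 52 \left(12 - \sqrt{-5 + 1}\right) + \left(5 + 36 \left(-12\right)\right) = 52 \left(12 - \sqrt{-4}\right) + \left(5 - 432\right) = 52 \left(12 - 2 i\right) - 427 = \left(624 - 104 i\right) - 427 = 197 - 104 i$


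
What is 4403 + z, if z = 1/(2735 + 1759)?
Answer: 19787083/4494 ≈ 4403.0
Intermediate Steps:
z = 1/4494 ≈ 0.00022252
4403 + z = 4403 + 1/4494 = 19787083/4494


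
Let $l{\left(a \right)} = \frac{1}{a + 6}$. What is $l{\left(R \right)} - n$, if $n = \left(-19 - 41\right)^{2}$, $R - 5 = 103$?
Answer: $- \frac{410399}{114} \approx -3600.0$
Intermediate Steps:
$R = 108$ ($R = 5 + 103 = 108$)
$n = 3600$ ($n = \left(-60\right)^{2} = 3600$)
$l{\left(a \right)} = \frac{1}{6 + a}$
$l{\left(R \right)} - n = \frac{1}{6 + 108} - 3600 = \frac{1}{114} - 3600 = - \frac{410399}{114}$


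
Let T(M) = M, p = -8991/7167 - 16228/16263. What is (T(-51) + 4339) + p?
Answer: 166511183513/38852307 ≈ 4285.8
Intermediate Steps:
p = -87508903/38852307 (p = -8991*1/7167 - 16228*1/16263 = -2997/2389 - 16228/16263 = -87508903/38852307 ≈ -2.2523)
(T(-51) + 4339) + p = (-51 + 4339) - 87508903/38852307 = 4288 - 87508903/38852307 = 166511183513/38852307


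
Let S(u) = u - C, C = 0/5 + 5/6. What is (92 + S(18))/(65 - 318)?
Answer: -655/1518 ≈ -0.43149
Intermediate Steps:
C = 5/6 (C = 0*(1/5) + 5*(1/6) = 0 + 5/6 = 5/6 ≈ 0.83333)
S(u) = -5/6 + u (S(u) = u - 1*5/6 = u - 5/6 = -5/6 + u)
(92 + S(18))/(65 - 318) = (92 + (-5/6 + 18))/(65 - 318) = (92 + 103/6)/(-253) = (655/6)*(-1/253) = -655/1518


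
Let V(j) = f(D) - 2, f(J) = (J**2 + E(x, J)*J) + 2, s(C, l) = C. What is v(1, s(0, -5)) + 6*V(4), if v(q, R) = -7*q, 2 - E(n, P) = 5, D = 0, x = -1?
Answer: -7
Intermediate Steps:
E(n, P) = -3 (E(n, P) = 2 - 1*5 = 2 - 5 = -3)
f(J) = 2 + J**2 - 3*J (f(J) = (J**2 - 3*J) + 2 = 2 + J**2 - 3*J)
V(j) = 0 (V(j) = (2 + 0**2 - 3*0) - 2 = (2 + 0 + 0) - 2 = 2 - 2 = 0)
v(1, s(0, -5)) + 6*V(4) = -7*1 + 6*0 = -7 + 0 = -7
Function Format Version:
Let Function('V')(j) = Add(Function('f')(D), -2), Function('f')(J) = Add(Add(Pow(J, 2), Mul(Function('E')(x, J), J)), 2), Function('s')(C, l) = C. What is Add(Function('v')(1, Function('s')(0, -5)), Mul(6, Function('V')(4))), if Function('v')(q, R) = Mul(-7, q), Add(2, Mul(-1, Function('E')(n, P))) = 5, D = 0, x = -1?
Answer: -7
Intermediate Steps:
Function('E')(n, P) = -3 (Function('E')(n, P) = Add(2, Mul(-1, 5)) = Add(2, -5) = -3)
Function('f')(J) = Add(2, Pow(J, 2), Mul(-3, J)) (Function('f')(J) = Add(Add(Pow(J, 2), Mul(-3, J)), 2) = Add(2, Pow(J, 2), Mul(-3, J)))
Function('V')(j) = 0 (Function('V')(j) = Add(Add(2, Pow(0, 2), Mul(-3, 0)), -2) = Add(Add(2, 0, 0), -2) = Add(2, -2) = 0)
Add(Function('v')(1, Function('s')(0, -5)), Mul(6, Function('V')(4))) = Add(Mul(-7, 1), Mul(6, 0)) = Add(-7, 0) = -7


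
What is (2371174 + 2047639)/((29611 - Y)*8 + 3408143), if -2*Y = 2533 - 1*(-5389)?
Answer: 4418813/3676719 ≈ 1.2018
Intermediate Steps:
Y = -3961 (Y = -(2533 - 1*(-5389))/2 = -(2533 + 5389)/2 = -1/2*7922 = -3961)
(2371174 + 2047639)/((29611 - Y)*8 + 3408143) = (2371174 + 2047639)/((29611 - 1*(-3961))*8 + 3408143) = 4418813/((29611 + 3961)*8 + 3408143) = 4418813/(33572*8 + 3408143) = 4418813/(268576 + 3408143) = 4418813/3676719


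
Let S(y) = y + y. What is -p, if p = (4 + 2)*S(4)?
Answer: -48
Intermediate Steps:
S(y) = 2*y
p = 48 (p = (4 + 2)*(2*4) = 6*8 = 48)
-p = -1*48 = -48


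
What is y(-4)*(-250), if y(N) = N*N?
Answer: -4000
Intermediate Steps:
y(N) = N²
y(-4)*(-250) = (-4)²*(-250) = 16*(-250) = -4000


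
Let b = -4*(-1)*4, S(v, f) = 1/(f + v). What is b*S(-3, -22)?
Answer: -16/25 ≈ -0.64000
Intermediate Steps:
b = 16 (b = 4*4 = 16)
b*S(-3, -22) = 16/(-22 - 3) = 16/(-25) = 16*(-1/25) = -16/25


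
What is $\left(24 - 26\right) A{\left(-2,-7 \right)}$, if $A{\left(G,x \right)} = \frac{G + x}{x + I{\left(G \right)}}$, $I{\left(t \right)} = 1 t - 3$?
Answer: $- \frac{3}{2} \approx -1.5$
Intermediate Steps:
$I{\left(t \right)} = -3 + t$ ($I{\left(t \right)} = t - 3 = -3 + t$)
$A{\left(G,x \right)} = \frac{G + x}{-3 + G + x}$ ($A{\left(G,x \right)} = \frac{G + x}{x + \left(-3 + G\right)} = \frac{G + x}{-3 + G + x}$)
$\left(24 - 26\right) A{\left(-2,-7 \right)} = \left(24 - 26\right) \frac{-2 - 7}{-3 - 2 - 7} = - 2 \frac{1}{-12} \left(-9\right) = - 2 \left(\left(- \frac{1}{12}\right) \left(-9\right)\right) = \left(-2\right) \frac{3}{4} = - \frac{3}{2}$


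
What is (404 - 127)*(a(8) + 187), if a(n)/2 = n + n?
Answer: 60663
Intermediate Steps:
a(n) = 4*n (a(n) = 2*(n + n) = 2*(2*n) = 4*n)
(404 - 127)*(a(8) + 187) = (404 - 127)*(4*8 + 187) = 277*(32 + 187) = 277*219 = 60663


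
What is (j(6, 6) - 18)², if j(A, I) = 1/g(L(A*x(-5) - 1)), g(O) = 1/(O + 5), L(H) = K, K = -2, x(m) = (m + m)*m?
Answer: 225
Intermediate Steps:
x(m) = 2*m² (x(m) = (2*m)*m = 2*m²)
L(H) = -2
g(O) = 1/(5 + O)
j(A, I) = 3 (j(A, I) = 1/(1/(5 - 2)) = 1/(1/3) = 1/(⅓) = 3)
(j(6, 6) - 18)² = (3 - 18)² = (-15)² = 225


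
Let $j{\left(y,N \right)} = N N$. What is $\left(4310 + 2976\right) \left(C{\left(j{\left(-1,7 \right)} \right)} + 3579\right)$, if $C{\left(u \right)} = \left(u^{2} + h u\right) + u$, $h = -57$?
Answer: $23577496$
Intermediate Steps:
$j{\left(y,N \right)} = N^{2}$
$C{\left(u \right)} = u^{2} - 56 u$ ($C{\left(u \right)} = \left(u^{2} - 57 u\right) + u = u^{2} - 56 u$)
$\left(4310 + 2976\right) \left(C{\left(j{\left(-1,7 \right)} \right)} + 3579\right) = \left(4310 + 2976\right) \left(7^{2} \left(-56 + 7^{2}\right) + 3579\right) = 7286 \left(49 \left(-56 + 49\right) + 3579\right) = 7286 \left(49 \left(-7\right) + 3579\right) = 7286 \left(-343 + 3579\right) = 7286 \cdot 3236 = 23577496$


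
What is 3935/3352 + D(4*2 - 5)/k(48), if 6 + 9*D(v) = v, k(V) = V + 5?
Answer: 622313/532968 ≈ 1.1676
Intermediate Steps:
k(V) = 5 + V
D(v) = -⅔ + v/9
3935/3352 + D(4*2 - 5)/k(48) = 3935/3352 + (-⅔ + (4*2 - 5)/9)/(5 + 48) = 3935*(1/3352) + (-⅔ + (8 - 5)/9)/53 = 3935/3352 + (-⅔ + (⅑)*3)*(1/53) = 3935/3352 + (-⅔ + ⅓)*(1/53) = 3935/3352 - ⅓*1/53 = 3935/3352 - 1/159 = 622313/532968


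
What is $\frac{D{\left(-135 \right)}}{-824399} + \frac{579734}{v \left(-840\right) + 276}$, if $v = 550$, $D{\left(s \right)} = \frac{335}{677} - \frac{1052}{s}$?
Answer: $- \frac{7280159455375111}{5798171975041170} \approx -1.2556$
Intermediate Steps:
$D{\left(s \right)} = \frac{335}{677} - \frac{1052}{s}$ ($D{\left(s \right)} = 335 \cdot \frac{1}{677} - \frac{1052}{s} = \frac{335}{677} - \frac{1052}{s}$)
$\frac{D{\left(-135 \right)}}{-824399} + \frac{579734}{v \left(-840\right) + 276} = \frac{\frac{335}{677} - \frac{1052}{-135}}{-824399} + \frac{579734}{550 \left(-840\right) + 276} = \left(\frac{335}{677} - - \frac{1052}{135}\right) \left(- \frac{1}{824399}\right) + \frac{579734}{-462000 + 276} = \left(\frac{335}{677} + \frac{1052}{135}\right) \left(- \frac{1}{824399}\right) + \frac{579734}{-461724} = \frac{757429}{91395} \left(- \frac{1}{824399}\right) + 579734 \left(- \frac{1}{461724}\right) = - \frac{757429}{75345946605} - \frac{289867}{230862} = - \frac{7280159455375111}{5798171975041170}$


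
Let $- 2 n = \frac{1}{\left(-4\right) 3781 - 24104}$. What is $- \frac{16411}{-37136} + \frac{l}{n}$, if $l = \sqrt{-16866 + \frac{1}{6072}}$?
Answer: $\frac{16411}{37136} + \frac{6538 i \sqrt{155458912818}}{253} \approx 0.44192 + 1.0189 \cdot 10^{7} i$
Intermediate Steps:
$n = \frac{1}{78456}$ ($n = - \frac{1}{2 \left(\left(-4\right) 3781 - 24104\right)} = - \frac{1}{2 \left(-15124 - 24104\right)} = - \frac{1}{2 \left(-39228\right)} = \left(- \frac{1}{2}\right) \left(- \frac{1}{39228}\right) = \frac{1}{78456} \approx 1.2746 \cdot 10^{-5}$)
$l = \frac{i \sqrt{155458912818}}{3036}$ ($l = \sqrt{-16866 + \frac{1}{6072}} = \sqrt{- \frac{102410351}{6072}} = \frac{i \sqrt{155458912818}}{3036} \approx 129.87 i$)
$- \frac{16411}{-37136} + \frac{l}{n} = - \frac{16411}{-37136} + \frac{i \sqrt{155458912818}}{3036} \frac{1}{\frac{1}{78456}} = \left(-16411\right) \left(- \frac{1}{37136}\right) + \frac{i \sqrt{155458912818}}{3036} \cdot 78456 = \frac{16411}{37136} + \frac{6538 i \sqrt{155458912818}}{253}$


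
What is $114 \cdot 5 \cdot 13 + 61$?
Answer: $7471$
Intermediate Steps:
$114 \cdot 5 \cdot 13 + 61 = 114 \cdot 65 + 61 = 7410 + 61 = 7471$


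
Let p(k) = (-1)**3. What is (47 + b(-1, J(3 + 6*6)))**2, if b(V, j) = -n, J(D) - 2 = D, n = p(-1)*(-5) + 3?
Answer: 1521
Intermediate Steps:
p(k) = -1
n = 8 (n = -1*(-5) + 3 = 5 + 3 = 8)
J(D) = 2 + D
b(V, j) = -8 (b(V, j) = -1*8 = -8)
(47 + b(-1, J(3 + 6*6)))**2 = (47 - 8)**2 = 39**2 = 1521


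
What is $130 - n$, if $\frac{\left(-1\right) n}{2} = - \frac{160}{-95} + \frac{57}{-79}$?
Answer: $\frac{198020}{1501} \approx 131.93$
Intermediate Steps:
$n = - \frac{2890}{1501}$ ($n = - 2 \left(- \frac{160}{-95} + \frac{57}{-79}\right) = - 2 \left(\left(-160\right) \left(- \frac{1}{95}\right) + 57 \left(- \frac{1}{79}\right)\right) = - 2 \left(\frac{32}{19} - \frac{57}{79}\right) = \left(-2\right) \frac{1445}{1501} = - \frac{2890}{1501} \approx -1.9254$)
$130 - n = 130 - - \frac{2890}{1501} = 130 + \frac{2890}{1501} = \frac{198020}{1501}$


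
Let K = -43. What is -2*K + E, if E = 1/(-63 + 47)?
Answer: 1375/16 ≈ 85.938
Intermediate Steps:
E = -1/16 (E = 1/(-16) = -1/16 ≈ -0.062500)
-2*K + E = -2*(-43) - 1/16 = 86 - 1/16 = 1375/16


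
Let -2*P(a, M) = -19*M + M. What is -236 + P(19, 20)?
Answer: -56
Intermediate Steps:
P(a, M) = 9*M (P(a, M) = -(-19*M + M)/2 = -(-9)*M = 9*M)
-236 + P(19, 20) = -236 + 9*20 = -236 + 180 = -56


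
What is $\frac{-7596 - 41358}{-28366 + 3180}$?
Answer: $\frac{24477}{12593} \approx 1.9437$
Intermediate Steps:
$\frac{-7596 - 41358}{-28366 + 3180} = - \frac{48954}{-25186} = \left(-48954\right) \left(- \frac{1}{25186}\right) = \frac{24477}{12593}$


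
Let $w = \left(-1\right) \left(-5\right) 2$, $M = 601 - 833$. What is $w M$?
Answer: $-2320$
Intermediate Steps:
$M = -232$
$w = 10$ ($w = 5 \cdot 2 = 10$)
$w M = 10 \left(-232\right) = -2320$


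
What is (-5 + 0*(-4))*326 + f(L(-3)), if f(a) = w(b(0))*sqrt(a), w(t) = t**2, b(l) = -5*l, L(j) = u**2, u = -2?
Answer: -1630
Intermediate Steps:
L(j) = 4 (L(j) = (-2)**2 = 4)
f(a) = 0 (f(a) = (-5*0)**2*sqrt(a) = 0**2*sqrt(a) = 0*sqrt(a) = 0)
(-5 + 0*(-4))*326 + f(L(-3)) = (-5 + 0*(-4))*326 + 0 = (-5 + 0)*326 + 0 = -5*326 + 0 = -1630 + 0 = -1630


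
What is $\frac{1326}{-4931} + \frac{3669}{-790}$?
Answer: $- \frac{19139379}{3895490} \approx -4.9132$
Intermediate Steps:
$\frac{1326}{-4931} + \frac{3669}{-790} = 1326 \left(- \frac{1}{4931}\right) + 3669 \left(- \frac{1}{790}\right) = - \frac{1326}{4931} - \frac{3669}{790} = - \frac{19139379}{3895490}$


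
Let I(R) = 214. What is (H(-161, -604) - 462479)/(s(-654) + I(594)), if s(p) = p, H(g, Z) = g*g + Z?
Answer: 19871/20 ≈ 993.55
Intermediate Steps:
H(g, Z) = Z + g**2 (H(g, Z) = g**2 + Z = Z + g**2)
(H(-161, -604) - 462479)/(s(-654) + I(594)) = ((-604 + (-161)**2) - 462479)/(-654 + 214) = ((-604 + 25921) - 462479)/(-440) = (25317 - 462479)*(-1/440) = -437162*(-1/440) = 19871/20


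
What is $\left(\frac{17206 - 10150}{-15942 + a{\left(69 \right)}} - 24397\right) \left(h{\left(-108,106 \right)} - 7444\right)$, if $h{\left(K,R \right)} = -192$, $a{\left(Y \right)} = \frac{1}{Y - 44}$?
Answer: $\frac{74249229031508}{398549} \approx 1.863 \cdot 10^{8}$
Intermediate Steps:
$a{\left(Y \right)} = \frac{1}{-44 + Y}$
$\left(\frac{17206 - 10150}{-15942 + a{\left(69 \right)}} - 24397\right) \left(h{\left(-108,106 \right)} - 7444\right) = \left(\frac{17206 - 10150}{-15942 + \frac{1}{-44 + 69}} - 24397\right) \left(-192 - 7444\right) = \left(\frac{7056}{-15942 + \frac{1}{25}} - 24397\right) \left(-7636\right) = \left(\frac{7056}{- \frac{398549}{25}} - 24397\right) \left(-7636\right) = \left(7056 \left(- \frac{25}{398549}\right) - 24397\right) \left(-7636\right) = \left(- \frac{176400}{398549} - 24397\right) \left(-7636\right) = \left(- \frac{9723576353}{398549}\right) \left(-7636\right) = \frac{74249229031508}{398549}$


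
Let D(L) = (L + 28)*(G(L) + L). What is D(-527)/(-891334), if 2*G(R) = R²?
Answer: 138060825/1782668 ≈ 77.446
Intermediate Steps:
G(R) = R²/2
D(L) = (28 + L)*(L + L²/2) (D(L) = (L + 28)*(L²/2 + L) = (28 + L)*(L + L²/2))
D(-527)/(-891334) = ((½)*(-527)*(56 + (-527)² + 30*(-527)))/(-891334) = ((½)*(-527)*(56 + 277729 - 15810))*(-1/891334) = ((½)*(-527)*261975)*(-1/891334) = -138060825/2*(-1/891334) = 138060825/1782668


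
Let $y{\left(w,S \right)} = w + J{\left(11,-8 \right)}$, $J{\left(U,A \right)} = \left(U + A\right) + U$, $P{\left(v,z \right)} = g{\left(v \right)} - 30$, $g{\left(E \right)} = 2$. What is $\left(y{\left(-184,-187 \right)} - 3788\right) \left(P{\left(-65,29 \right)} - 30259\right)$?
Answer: $119875946$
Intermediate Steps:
$P{\left(v,z \right)} = -28$ ($P{\left(v,z \right)} = 2 - 30 = -28$)
$J{\left(U,A \right)} = A + 2 U$ ($J{\left(U,A \right)} = \left(A + U\right) + U = A + 2 U$)
$y{\left(w,S \right)} = 14 + w$ ($y{\left(w,S \right)} = w + \left(-8 + 2 \cdot 11\right) = w + \left(-8 + 22\right) = w + 14 = 14 + w$)
$\left(y{\left(-184,-187 \right)} - 3788\right) \left(P{\left(-65,29 \right)} - 30259\right) = \left(\left(14 - 184\right) - 3788\right) \left(-28 - 30259\right) = \left(-170 - 3788\right) \left(-30287\right) = \left(-3958\right) \left(-30287\right) = 119875946$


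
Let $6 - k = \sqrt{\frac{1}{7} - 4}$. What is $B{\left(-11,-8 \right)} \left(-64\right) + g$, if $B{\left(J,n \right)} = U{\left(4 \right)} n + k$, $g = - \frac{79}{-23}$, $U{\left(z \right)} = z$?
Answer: $\frac{38351}{23} + \frac{192 i \sqrt{21}}{7} \approx 1667.4 + 125.69 i$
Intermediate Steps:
$g = \frac{79}{23}$ ($g = \left(-79\right) \left(- \frac{1}{23}\right) = \frac{79}{23} \approx 3.4348$)
$k = 6 - \frac{3 i \sqrt{21}}{7}$ ($k = 6 - \sqrt{\frac{1}{7} - 4} = 6 - \sqrt{- \frac{27}{7}} = 6 - \frac{3 i \sqrt{21}}{7} \approx 6.0 - 1.964 i$)
$B{\left(J,n \right)} = 6 + 4 n - \frac{3 i \sqrt{21}}{7}$ ($B{\left(J,n \right)} = 4 n + \left(6 - \frac{3 i \sqrt{21}}{7}\right) = 6 + 4 n - \frac{3 i \sqrt{21}}{7}$)
$B{\left(-11,-8 \right)} \left(-64\right) + g = \left(6 + 4 \left(-8\right) - \frac{3 i \sqrt{21}}{7}\right) \left(-64\right) + \frac{79}{23} = \left(6 - 32 - \frac{3 i \sqrt{21}}{7}\right) \left(-64\right) + \frac{79}{23} = \left(-26 - \frac{3 i \sqrt{21}}{7}\right) \left(-64\right) + \frac{79}{23} = \left(1664 + \frac{192 i \sqrt{21}}{7}\right) + \frac{79}{23} = \frac{38351}{23} + \frac{192 i \sqrt{21}}{7}$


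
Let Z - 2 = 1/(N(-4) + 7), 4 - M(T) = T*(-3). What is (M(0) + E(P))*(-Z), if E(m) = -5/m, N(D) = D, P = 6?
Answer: -133/18 ≈ -7.3889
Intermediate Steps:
M(T) = 4 + 3*T (M(T) = 4 - T*(-3) = 4 - (-3)*T = 4 + 3*T)
Z = 7/3 (Z = 2 + 1/(-4 + 7) = 2 + 1/3 = 7/3 ≈ 2.3333)
(M(0) + E(P))*(-Z) = ((4 + 3*0) - 5/6)*(-1*7/3) = ((4 + 0) - 5*1/6)*(-7/3) = (4 - 5/6)*(-7/3) = (19/6)*(-7/3) = -133/18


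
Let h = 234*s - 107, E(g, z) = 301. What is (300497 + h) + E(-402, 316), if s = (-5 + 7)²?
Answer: 301627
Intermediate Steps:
s = 4 (s = 2² = 4)
h = 829 (h = 234*4 - 107 = 936 - 107 = 829)
(300497 + h) + E(-402, 316) = (300497 + 829) + 301 = 301326 + 301 = 301627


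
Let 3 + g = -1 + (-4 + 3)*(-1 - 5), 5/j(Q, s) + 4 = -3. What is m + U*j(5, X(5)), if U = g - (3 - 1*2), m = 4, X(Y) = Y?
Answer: 23/7 ≈ 3.2857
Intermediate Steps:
j(Q, s) = -5/7 (j(Q, s) = 5/(-4 - 3) = 5/(-7) = 5*(-1/7) = -5/7)
g = 2 (g = -3 + (-1 + (-4 + 3)*(-1 - 5)) = -3 + (-1 - 1*(-6)) = -3 + (-1 + 6) = -3 + 5 = 2)
U = 1 (U = 2 - (3 - 1*2) = 2 - (3 - 2) = 2 - 1*1 = 2 - 1 = 1)
m + U*j(5, X(5)) = 4 + 1*(-5/7) = 4 - 5/7 = 23/7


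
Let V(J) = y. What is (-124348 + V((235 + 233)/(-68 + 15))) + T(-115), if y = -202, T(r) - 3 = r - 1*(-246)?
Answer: -124416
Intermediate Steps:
T(r) = 249 + r (T(r) = 3 + (r - 1*(-246)) = 3 + (r + 246) = 3 + (246 + r) = 249 + r)
V(J) = -202
(-124348 + V((235 + 233)/(-68 + 15))) + T(-115) = (-124348 - 202) + (249 - 115) = -124550 + 134 = -124416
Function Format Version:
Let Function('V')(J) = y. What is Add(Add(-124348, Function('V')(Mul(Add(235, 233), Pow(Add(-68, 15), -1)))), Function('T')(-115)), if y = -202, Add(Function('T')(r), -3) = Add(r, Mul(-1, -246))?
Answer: -124416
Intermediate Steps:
Function('T')(r) = Add(249, r) (Function('T')(r) = Add(3, Add(r, Mul(-1, -246))) = Add(3, Add(r, 246)) = Add(3, Add(246, r)) = Add(249, r))
Function('V')(J) = -202
Add(Add(-124348, Function('V')(Mul(Add(235, 233), Pow(Add(-68, 15), -1)))), Function('T')(-115)) = Add(Add(-124348, -202), Add(249, -115)) = Add(-124550, 134) = -124416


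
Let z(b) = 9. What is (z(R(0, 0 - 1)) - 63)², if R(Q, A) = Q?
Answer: 2916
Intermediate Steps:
(z(R(0, 0 - 1)) - 63)² = (9 - 63)² = (-54)² = 2916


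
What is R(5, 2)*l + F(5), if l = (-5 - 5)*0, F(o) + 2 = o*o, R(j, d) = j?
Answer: 23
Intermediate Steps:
F(o) = -2 + o**2 (F(o) = -2 + o*o = -2 + o**2)
l = 0 (l = -10*0 = 0)
R(5, 2)*l + F(5) = 5*0 + (-2 + 5**2) = 0 + (-2 + 25) = 0 + 23 = 23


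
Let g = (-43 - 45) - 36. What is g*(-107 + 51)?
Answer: 6944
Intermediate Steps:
g = -124 (g = -88 - 36 = -124)
g*(-107 + 51) = -124*(-107 + 51) = -124*(-56) = 6944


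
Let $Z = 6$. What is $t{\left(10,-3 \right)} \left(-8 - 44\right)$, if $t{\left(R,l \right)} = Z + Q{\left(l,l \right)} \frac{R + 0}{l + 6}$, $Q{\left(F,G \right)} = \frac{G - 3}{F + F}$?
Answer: $- \frac{1456}{3} \approx -485.33$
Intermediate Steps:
$Q{\left(F,G \right)} = \frac{-3 + G}{2 F}$
$t{\left(R,l \right)} = 6 + \frac{R \left(-3 + l\right)}{2 l \left(6 + l\right)}$ ($t{\left(R,l \right)} = 6 + \frac{-3 + l}{2 l} \frac{R + 0}{l + 6} = 6 + \frac{-3 + l}{2 l} \frac{R}{6 + l} = 6 + \frac{R \left(-3 + l\right)}{2 l \left(6 + l\right)}$)
$t{\left(10,-3 \right)} \left(-8 - 44\right) = \frac{10 \left(-3 - 3\right) + 12 \left(-3\right) \left(6 - 3\right)}{2 \left(-3\right) \left(6 - 3\right)} \left(-8 - 44\right) = \frac{1}{2} \left(- \frac{1}{3}\right) \frac{1}{3} \left(10 \left(-6\right) + 12 \left(-3\right) 3\right) \left(-52\right) = \frac{1}{2} \left(- \frac{1}{3}\right) \frac{1}{3} \left(-60 - 108\right) \left(-52\right) = \frac{1}{2} \left(- \frac{1}{3}\right) \frac{1}{3} \left(-168\right) \left(-52\right) = \frac{28}{3} \left(-52\right) = - \frac{1456}{3}$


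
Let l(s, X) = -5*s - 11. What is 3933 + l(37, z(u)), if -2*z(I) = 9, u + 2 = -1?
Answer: 3737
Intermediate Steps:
u = -3 (u = -2 - 1 = -3)
z(I) = -9/2 (z(I) = -½*9 = -9/2)
l(s, X) = -11 - 5*s
3933 + l(37, z(u)) = 3933 + (-11 - 5*37) = 3933 + (-11 - 185) = 3933 - 196 = 3737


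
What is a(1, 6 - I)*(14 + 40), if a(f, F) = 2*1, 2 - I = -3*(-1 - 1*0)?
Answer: 108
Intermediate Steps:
I = -1 (I = 2 - (-3)*(-1 - 1*0) = 2 - (-3)*(-1 + 0) = 2 - (-3)*(-1) = 2 - 1*3 = 2 - 3 = -1)
a(f, F) = 2
a(1, 6 - I)*(14 + 40) = 2*(14 + 40) = 2*54 = 108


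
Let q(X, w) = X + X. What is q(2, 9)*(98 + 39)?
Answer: 548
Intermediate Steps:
q(X, w) = 2*X
q(2, 9)*(98 + 39) = (2*2)*(98 + 39) = 4*137 = 548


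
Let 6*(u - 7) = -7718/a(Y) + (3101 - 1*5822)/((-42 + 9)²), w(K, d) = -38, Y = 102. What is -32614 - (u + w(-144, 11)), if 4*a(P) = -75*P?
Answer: -5322474893/163350 ≈ -32583.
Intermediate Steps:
a(P) = -75*P/4 (a(P) = (-75*P)/4 = -75*P/4)
u = 1185293/163350 (u = 7 + (-7718/((-75/4*102)) + (3101 - 1*5822)/((-42 + 9)²))/6 = 7 + (-7718/(-3825/2) + (3101 - 5822)/((-33)²))/6 = 7 + (-7718*(-2/3825) - 2721/1089)/6 = 7 + (908/225 - 2721*1/1089)/6 = 7 + (908/225 - 907/363)/6 = 7 + (⅙)*(41843/27225) = 7 + 41843/163350 = 1185293/163350 ≈ 7.2562)
-32614 - (u + w(-144, 11)) = -32614 - (1185293/163350 - 38) = -32614 - 1*(-5022007/163350) = -32614 + 5022007/163350 = -5322474893/163350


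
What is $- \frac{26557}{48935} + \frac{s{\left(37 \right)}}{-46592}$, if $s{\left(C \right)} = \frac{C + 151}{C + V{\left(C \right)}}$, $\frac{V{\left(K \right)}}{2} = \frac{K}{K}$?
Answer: $- \frac{12066401449}{22229800320} \approx -0.5428$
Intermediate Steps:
$V{\left(K \right)} = 2$ ($V{\left(K \right)} = 2 \frac{K}{K} = 2 \cdot 1 = 2$)
$s{\left(C \right)} = \frac{151 + C}{2 + C}$ ($s{\left(C \right)} = \frac{C + 151}{C + 2} = \frac{151 + C}{2 + C}$)
$- \frac{26557}{48935} + \frac{s{\left(37 \right)}}{-46592} = - \frac{26557}{48935} + \frac{\frac{1}{2 + 37} \left(151 + 37\right)}{-46592} = \left(-26557\right) \frac{1}{48935} + \frac{1}{39} \cdot 188 \left(- \frac{1}{46592}\right) = - \frac{26557}{48935} + \frac{1}{39} \cdot 188 \left(- \frac{1}{46592}\right) = - \frac{26557}{48935} + \frac{188}{39} \left(- \frac{1}{46592}\right) = - \frac{26557}{48935} - \frac{47}{454272} = - \frac{12066401449}{22229800320}$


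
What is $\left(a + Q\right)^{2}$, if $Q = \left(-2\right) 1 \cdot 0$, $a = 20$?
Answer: $400$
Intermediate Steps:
$Q = 0$ ($Q = \left(-2\right) 0 = 0$)
$\left(a + Q\right)^{2} = \left(20 + 0\right)^{2} = 20^{2} = 400$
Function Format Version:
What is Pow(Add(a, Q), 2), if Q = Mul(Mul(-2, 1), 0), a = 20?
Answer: 400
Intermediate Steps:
Q = 0 (Q = Mul(-2, 0) = 0)
Pow(Add(a, Q), 2) = Pow(Add(20, 0), 2) = Pow(20, 2) = 400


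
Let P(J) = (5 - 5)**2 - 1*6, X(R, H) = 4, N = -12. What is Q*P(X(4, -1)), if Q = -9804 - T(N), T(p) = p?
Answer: 58752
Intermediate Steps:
P(J) = -6 (P(J) = 0**2 - 6 = 0 - 6 = -6)
Q = -9792 (Q = -9804 - 1*(-12) = -9804 + 12 = -9792)
Q*P(X(4, -1)) = -9792*(-6) = 58752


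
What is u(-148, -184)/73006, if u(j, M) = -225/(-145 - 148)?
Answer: 225/21390758 ≈ 1.0519e-5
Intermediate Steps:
u(j, M) = 225/293 (u(j, M) = -225/(-293) = -225*(-1/293) = 225/293)
u(-148, -184)/73006 = (225/293)/73006 = (225/293)*(1/73006) = 225/21390758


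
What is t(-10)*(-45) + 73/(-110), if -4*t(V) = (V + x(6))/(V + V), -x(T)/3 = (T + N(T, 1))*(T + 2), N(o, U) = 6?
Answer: 73463/440 ≈ 166.96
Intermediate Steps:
x(T) = -3*(2 + T)*(6 + T) (x(T) = -3*(T + 6)*(T + 2) = -3*(6 + T)*(2 + T) = -3*(2 + T)*(6 + T))
t(V) = -(-288 + V)/(8*V) (t(V) = -(V + (-36 - 24*6 - 3*6**2))/(4*(V + V)) = -(V + (-36 - 144 - 3*36))/(4*(2*V)) = -(V + (-36 - 144 - 108))*1/(2*V)/4 = -(V - 288)*1/(2*V)/4 = -(-288 + V)*1/(2*V)/4 = -(-288 + V)/(8*V))
t(-10)*(-45) + 73/(-110) = ((1/8)*(288 - 1*(-10))/(-10))*(-45) + 73/(-110) = ((1/8)*(-1/10)*(288 + 10))*(-45) + 73*(-1/110) = ((1/8)*(-1/10)*298)*(-45) - 73/110 = -149/40*(-45) - 73/110 = 1341/8 - 73/110 = 73463/440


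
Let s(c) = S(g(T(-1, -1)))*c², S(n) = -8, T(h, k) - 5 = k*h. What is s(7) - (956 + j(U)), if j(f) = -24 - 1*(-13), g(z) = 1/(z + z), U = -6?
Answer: -1337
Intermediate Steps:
T(h, k) = 5 + h*k (T(h, k) = 5 + k*h = 5 + h*k)
g(z) = 1/(2*z)
s(c) = -8*c²
j(f) = -11 (j(f) = -24 + 13 = -11)
s(7) - (956 + j(U)) = -8*7² - (956 - 11) = -8*49 - 1*945 = -392 - 945 = -1337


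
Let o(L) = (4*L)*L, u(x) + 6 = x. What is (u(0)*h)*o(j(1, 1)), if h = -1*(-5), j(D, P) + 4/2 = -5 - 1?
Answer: -7680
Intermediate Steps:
u(x) = -6 + x
j(D, P) = -8 (j(D, P) = -2 + (-5 - 1) = -2 - 6 = -8)
h = 5
o(L) = 4*L²
(u(0)*h)*o(j(1, 1)) = ((-6 + 0)*5)*(4*(-8)²) = (-6*5)*(4*64) = -30*256 = -7680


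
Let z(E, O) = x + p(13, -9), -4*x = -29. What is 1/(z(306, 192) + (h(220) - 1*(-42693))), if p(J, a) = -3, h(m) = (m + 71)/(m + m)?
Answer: 440/18787081 ≈ 2.3420e-5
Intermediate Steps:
h(m) = (71 + m)/(2*m) (h(m) = (71 + m)/((2*m)) = (71 + m)*(1/(2*m)) = (71 + m)/(2*m))
x = 29/4 (x = -¼*(-29) = 29/4 ≈ 7.2500)
z(E, O) = 17/4 (z(E, O) = 29/4 - 3 = 17/4)
1/(z(306, 192) + (h(220) - 1*(-42693))) = 1/(17/4 + ((½)*(71 + 220)/220 - 1*(-42693))) = 1/(17/4 + ((½)*(1/220)*291 + 42693)) = 1/(17/4 + (291/440 + 42693)) = 1/(17/4 + 18785211/440) = 1/(18787081/440) = 440/18787081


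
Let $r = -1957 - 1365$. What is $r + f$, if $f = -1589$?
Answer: $-4911$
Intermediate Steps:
$r = -3322$ ($r = -1957 - 1365 = -3322$)
$r + f = -3322 - 1589 = -4911$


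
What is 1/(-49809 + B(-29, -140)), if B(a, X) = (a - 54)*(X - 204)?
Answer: -1/21257 ≈ -4.7043e-5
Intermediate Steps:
B(a, X) = (-204 + X)*(-54 + a) (B(a, X) = (-54 + a)*(-204 + X) = (-204 + X)*(-54 + a))
1/(-49809 + B(-29, -140)) = 1/(-49809 + (11016 - 204*(-29) - 54*(-140) - 140*(-29))) = 1/(-49809 + (11016 + 5916 + 7560 + 4060)) = 1/(-49809 + 28552) = 1/(-21257) = -1/21257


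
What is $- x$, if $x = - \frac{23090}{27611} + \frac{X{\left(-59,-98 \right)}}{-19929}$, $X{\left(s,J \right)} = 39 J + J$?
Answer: $\frac{50275070}{78608517} \approx 0.63956$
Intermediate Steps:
$X{\left(s,J \right)} = 40 J$
$x = - \frac{50275070}{78608517}$ ($x = - \frac{23090}{27611} + \frac{40 \left(-98\right)}{-19929} = \left(-23090\right) \frac{1}{27611} - - \frac{560}{2847} = - \frac{23090}{27611} + \frac{560}{2847} = - \frac{50275070}{78608517} \approx -0.63956$)
$- x = \left(-1\right) \left(- \frac{50275070}{78608517}\right) = \frac{50275070}{78608517}$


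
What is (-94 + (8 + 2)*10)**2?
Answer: 36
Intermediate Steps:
(-94 + (8 + 2)*10)**2 = (-94 + 10*10)**2 = (-94 + 100)**2 = 6**2 = 36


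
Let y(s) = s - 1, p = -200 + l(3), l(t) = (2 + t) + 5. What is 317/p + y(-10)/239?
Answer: -77853/45410 ≈ -1.7144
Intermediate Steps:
l(t) = 7 + t
p = -190 (p = -200 + (7 + 3) = -200 + 10 = -190)
y(s) = -1 + s
317/p + y(-10)/239 = 317/(-190) + (-1 - 10)/239 = 317*(-1/190) - 11*1/239 = -317/190 - 11/239 = -77853/45410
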